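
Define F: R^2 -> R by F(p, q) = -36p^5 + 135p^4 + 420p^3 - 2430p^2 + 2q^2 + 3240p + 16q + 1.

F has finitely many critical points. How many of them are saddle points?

2

F separates as a function of p plus a function of q, so ∇F=0 decouples.
∂F/∂p = -180(p - 3)(p - 2)(p - 1)(p + 3) = 0 at p ∈ {-3, 1, 2, 3}; ∂F/∂q = 4(q + 4) = 0 at q ∈ {-4}.
The Hessian is diagonal: diag(F_pp, F_qq). Second derivatives: F_pp(-3)=21600, F_pp(1)=-1440, F_pp(2)=900, F_pp(3)=-2160; F_qq(-4)=4.
Saddle points occur where the two diagonal entries have opposite signs: (1, -4), (3, -4). Count: 2.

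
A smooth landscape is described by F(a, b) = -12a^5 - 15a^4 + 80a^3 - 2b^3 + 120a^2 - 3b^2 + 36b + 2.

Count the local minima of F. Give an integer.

F separates as a function of a plus a function of b, so ∇F=0 decouples.
∂F/∂a = -60a(a - 2)(a + 1)(a + 2) = 0 at a ∈ {-2, -1, 0, 2}; ∂F/∂b = -6(b - 2)(b + 3) = 0 at b ∈ {-3, 2}.
The Hessian is diagonal: diag(F_aa, F_bb). Second derivatives: F_aa(-2)=480, F_aa(-1)=-180, F_aa(0)=240, F_aa(2)=-1440; F_bb(-3)=30, F_bb(2)=-30.
Local minima occur where both diagonal entries positive: (-2, -3), (0, -3). Count: 2.

2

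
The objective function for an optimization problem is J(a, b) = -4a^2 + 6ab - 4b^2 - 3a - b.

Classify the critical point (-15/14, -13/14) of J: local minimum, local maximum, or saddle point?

The Hessian of J is constant: H = [[-8, 6], [6, -8]].
det(H) = (-8)·(-8) − 6² = 28.
det(H) > 0 and tr(H) = -16 < 0, so H is negative definite and the point is a local maximum.

local maximum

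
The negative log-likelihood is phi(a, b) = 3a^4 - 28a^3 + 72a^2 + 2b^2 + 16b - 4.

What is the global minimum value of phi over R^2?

phi(a,b) separates as P(a) + Q(b) − 4, so its minimum is min P + min Q − 4.
P'(a) = 12a(a - 4)(a - 3) vanishes at a ∈ {0, 3, 4}; Q'(b) = 4b + 16 vanishes at b ∈ {-4}.
Local minima of P (where P''>0): P(0)=0, P(4)=128. Local minima of Q: Q(-4)=-32.
So the global minimum of phi is P(0) + Q(-4) − 4 = 0 − 32 − 4 = -36, attained at (0, -4).

-36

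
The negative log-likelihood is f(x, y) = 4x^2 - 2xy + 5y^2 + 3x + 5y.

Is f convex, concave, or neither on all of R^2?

f is quadratic, so its Hessian is the constant matrix H = [[8, -2], [-2, 10]].
det(H) = 76, tr(H) = 18.
det(H) > 0 and tr(H) > 0, so H is positive definite everywhere: convex.

convex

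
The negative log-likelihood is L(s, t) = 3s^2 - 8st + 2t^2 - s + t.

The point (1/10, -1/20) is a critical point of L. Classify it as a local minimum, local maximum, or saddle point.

The Hessian of L is constant: H = [[6, -8], [-8, 4]].
det(H) = 6·4 − (-8)² = -40.
Since det(H) < 0, H is indefinite and the critical point is a saddle point.

saddle point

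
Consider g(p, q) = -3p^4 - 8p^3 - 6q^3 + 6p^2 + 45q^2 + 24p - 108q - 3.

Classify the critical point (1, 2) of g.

saddle point

The mixed partial ∂²g/∂p∂q is 0, so the Hessian at any point is diag(g_pp, g_qq) = diag(12(-3p^2 - 4p + 1), 18(-2q + 5)).
At (1, 2): H = diag(-72, 18).
The eigenvalues have opposite signs, so H is indefinite: a saddle point.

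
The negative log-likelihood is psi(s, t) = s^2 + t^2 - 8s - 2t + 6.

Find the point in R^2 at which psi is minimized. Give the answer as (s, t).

(4, 1)

psi(s,t) separates as P(s) + Q(t) + 6, so its minimum is min P + min Q + 6.
P'(s) = 2s - 8 vanishes at s ∈ {4}; Q'(t) = 2(t - 1) vanishes at t ∈ {1}.
Local minima of P (where P''>0): P(4)=-16. Local minima of Q: Q(1)=-1.
So the global minimum of psi is P(4) + Q(1) + 6 = -16 − 1 + 6 = -11, attained at (4, 1).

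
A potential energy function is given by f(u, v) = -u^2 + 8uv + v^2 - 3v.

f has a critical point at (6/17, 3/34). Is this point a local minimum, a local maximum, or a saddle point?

saddle point

The Hessian of f is constant: H = [[-2, 8], [8, 2]].
det(H) = (-2)·2 − 8² = -68.
Since det(H) < 0, H is indefinite and the critical point is a saddle point.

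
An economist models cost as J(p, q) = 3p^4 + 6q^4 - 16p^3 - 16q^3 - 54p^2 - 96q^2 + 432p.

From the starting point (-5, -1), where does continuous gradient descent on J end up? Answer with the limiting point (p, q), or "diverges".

J is separable, so gradient descent decouples: p follows -∂J/∂p, q follows -∂J/∂q.
∂J/∂p = 12(p - 4)(p - 3)(p + 3); at p=-5 this is -1728, so p increases.
∂J/∂q = 24q(q - 4)(q + 2); at q=-1 this is 120, so q decreases.
p converges to its nearest critical value -3 (a local min of the p-part); q converges to -2. The iterate converges to (-3, -2).

(-3, -2)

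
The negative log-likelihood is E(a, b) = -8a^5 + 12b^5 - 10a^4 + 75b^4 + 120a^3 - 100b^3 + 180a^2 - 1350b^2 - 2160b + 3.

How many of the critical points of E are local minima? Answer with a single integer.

4

E separates as a function of a plus a function of b, so ∇E=0 decouples.
∂E/∂a = -40a(a - 3)(a + 1)(a + 3) = 0 at a ∈ {-3, -1, 0, 3}; ∂E/∂b = 60(b - 3)(b + 1)(b + 3)(b + 4) = 0 at b ∈ {-4, -3, -1, 3}.
The Hessian is diagonal: diag(E_aa, E_bb). Second derivatives: E_aa(-3)=1440, E_aa(-1)=-320, E_aa(0)=360, E_aa(3)=-2880; E_bb(-4)=-1260, E_bb(-3)=720, E_bb(-1)=-1440, E_bb(3)=10080.
Local minima occur where both diagonal entries positive: (-3, -3), (-3, 3), (0, -3), (0, 3). Count: 4.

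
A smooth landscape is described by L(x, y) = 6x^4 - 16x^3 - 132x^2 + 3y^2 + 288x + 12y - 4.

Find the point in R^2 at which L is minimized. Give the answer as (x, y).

L(x,y) separates as P(x) + Q(y) − 4, so its minimum is min P + min Q − 4.
P'(x) = 24(x - 4)(x - 1)(x + 3) vanishes at x ∈ {-3, 1, 4}; Q'(y) = 6y + 12 vanishes at y ∈ {-2}.
Local minima of P (where P''>0): P(-3)=-1134, P(4)=-448. Local minima of Q: Q(-2)=-12.
So the global minimum of L is P(-3) + Q(-2) − 4 = -1134 − 12 − 4 = -1150, attained at (-3, -2).

(-3, -2)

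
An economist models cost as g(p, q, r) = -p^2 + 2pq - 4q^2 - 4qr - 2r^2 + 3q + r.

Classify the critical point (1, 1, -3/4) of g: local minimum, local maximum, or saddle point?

local maximum

The Hessian is constant: H = [[-2, 2, 0], [2, -8, -4], [0, -4, -4]].
Leading principal minors: Δ₁ = -2, Δ₂ = 12, Δ₃ = -16.
The minors alternate sign starting negative (−, +, −), so H is negative definite: a local maximum.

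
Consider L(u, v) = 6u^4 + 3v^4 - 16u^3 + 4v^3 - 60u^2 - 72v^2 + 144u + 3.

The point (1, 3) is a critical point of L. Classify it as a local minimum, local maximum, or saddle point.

The mixed partial ∂²L/∂u∂v is 0, so the Hessian at any point is diag(L_uu, L_vv) = diag(24(3u^2 - 4u - 5), 12(3v^2 + 2v - 12)).
At (1, 3): H = diag(-144, 252).
The eigenvalues have opposite signs, so H is indefinite: a saddle point.

saddle point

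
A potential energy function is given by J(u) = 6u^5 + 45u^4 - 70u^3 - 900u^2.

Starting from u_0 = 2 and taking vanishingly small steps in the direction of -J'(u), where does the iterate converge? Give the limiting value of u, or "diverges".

3

J'(u) = 30u(u - 3)(u + 4)(u + 5), so J'(2) = -2520.
Gradient descent moves in the -J' direction, i.e. u is increasing.
The nearest critical point in that direction is u = 3, where J'' = 5040 > 0 (a local minimum). The iterate converges there.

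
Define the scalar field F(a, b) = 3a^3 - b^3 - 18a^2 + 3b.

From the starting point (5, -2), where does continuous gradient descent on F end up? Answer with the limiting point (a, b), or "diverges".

F is separable, so gradient descent decouples: a follows -∂F/∂a, b follows -∂F/∂b.
∂F/∂a = 9a(a - 4); at a=5 this is 45, so a decreases.
∂F/∂b = -3(b - 1)(b + 1); at b=-2 this is -9, so b increases.
a converges to its nearest critical value 4 (a local min of the a-part); b converges to -1. The iterate converges to (4, -1).

(4, -1)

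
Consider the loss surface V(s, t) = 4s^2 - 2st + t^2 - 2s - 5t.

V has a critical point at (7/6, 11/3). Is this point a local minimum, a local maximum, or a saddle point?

The Hessian of V is constant: H = [[8, -2], [-2, 2]].
det(H) = 8·2 − (-2)² = 12.
det(H) > 0 and tr(H) = 10 > 0, so H is positive definite and the point is a local minimum.

local minimum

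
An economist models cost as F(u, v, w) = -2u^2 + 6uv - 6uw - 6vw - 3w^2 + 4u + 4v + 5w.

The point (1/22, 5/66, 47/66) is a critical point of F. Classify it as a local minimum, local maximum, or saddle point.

The Hessian is constant: H = [[-4, 6, -6], [6, 0, -6], [-6, -6, -6]].
Leading principal minors: Δ₁ = -4, Δ₂ = -36, Δ₃ = 792.
The minors fit neither the all-positive nor the alternating-sign pattern, so H is indefinite: a saddle point.

saddle point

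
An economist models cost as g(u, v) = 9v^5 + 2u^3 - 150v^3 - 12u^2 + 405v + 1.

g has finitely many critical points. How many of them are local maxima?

g separates as a function of u plus a function of v, so ∇g=0 decouples.
∂g/∂u = 6u(u - 4) = 0 at u ∈ {0, 4}; ∂g/∂v = 45(v - 3)(v - 1)(v + 1)(v + 3) = 0 at v ∈ {-3, -1, 1, 3}.
The Hessian is diagonal: diag(g_uu, g_vv). Second derivatives: g_uu(0)=-24, g_uu(4)=24; g_vv(-3)=-2160, g_vv(-1)=720, g_vv(1)=-720, g_vv(3)=2160.
Local maxima occur where both diagonal entries negative: (0, -3), (0, 1). Count: 2.

2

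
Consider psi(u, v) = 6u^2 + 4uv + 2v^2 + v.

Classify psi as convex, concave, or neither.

convex

psi is quadratic, so its Hessian is the constant matrix H = [[12, 4], [4, 4]].
det(H) = 32, tr(H) = 16.
det(H) > 0 and tr(H) > 0, so H is positive definite everywhere: convex.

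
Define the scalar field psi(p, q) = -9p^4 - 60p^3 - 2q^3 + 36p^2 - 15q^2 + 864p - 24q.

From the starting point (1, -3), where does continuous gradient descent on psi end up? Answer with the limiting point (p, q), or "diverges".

psi is separable, so gradient descent decouples: p follows -∂psi/∂p, q follows -∂psi/∂q.
∂psi/∂p = -36(p - 2)(p + 3)(p + 4); at p=1 this is 720, so p decreases.
∂psi/∂q = -6(q + 1)(q + 4); at q=-3 this is 12, so q decreases.
p converges to its nearest critical value -3 (a local min of the p-part); q converges to -4. The iterate converges to (-3, -4).

(-3, -4)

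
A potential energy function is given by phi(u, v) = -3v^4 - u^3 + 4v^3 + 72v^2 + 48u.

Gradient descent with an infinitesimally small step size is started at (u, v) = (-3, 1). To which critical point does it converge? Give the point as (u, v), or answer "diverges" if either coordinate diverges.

phi is separable, so gradient descent decouples: u follows -∂phi/∂u, v follows -∂phi/∂v.
∂phi/∂u = -3(u - 4)(u + 4); at u=-3 this is 21, so u decreases.
∂phi/∂v = -12v(v - 4)(v + 3); at v=1 this is 144, so v decreases.
u converges to its nearest critical value -4 (a local min of the u-part); v converges to 0. The iterate converges to (-4, 0).

(-4, 0)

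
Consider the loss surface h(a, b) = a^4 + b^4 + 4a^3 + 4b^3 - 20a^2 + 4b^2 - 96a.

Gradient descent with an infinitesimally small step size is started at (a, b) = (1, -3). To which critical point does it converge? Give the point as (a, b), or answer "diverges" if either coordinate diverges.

(3, -2)

h is separable, so gradient descent decouples: a follows -∂h/∂a, b follows -∂h/∂b.
∂h/∂a = 4(a - 3)(a + 2)(a + 4); at a=1 this is -120, so a increases.
∂h/∂b = 4b(b + 1)(b + 2); at b=-3 this is -24, so b increases.
a converges to its nearest critical value 3 (a local min of the a-part); b converges to -2. The iterate converges to (3, -2).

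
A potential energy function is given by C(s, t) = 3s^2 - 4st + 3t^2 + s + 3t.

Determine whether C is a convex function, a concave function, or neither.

C is quadratic, so its Hessian is the constant matrix H = [[6, -4], [-4, 6]].
det(H) = 20, tr(H) = 12.
det(H) > 0 and tr(H) > 0, so H is positive definite everywhere: convex.

convex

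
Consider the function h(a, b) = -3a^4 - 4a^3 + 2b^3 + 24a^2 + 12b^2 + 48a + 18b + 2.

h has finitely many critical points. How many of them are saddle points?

3

h separates as a function of a plus a function of b, so ∇h=0 decouples.
∂h/∂a = -12(a - 2)(a + 1)(a + 2) = 0 at a ∈ {-2, -1, 2}; ∂h/∂b = 6(b + 1)(b + 3) = 0 at b ∈ {-3, -1}.
The Hessian is diagonal: diag(h_aa, h_bb). Second derivatives: h_aa(-2)=-48, h_aa(-1)=36, h_aa(2)=-144; h_bb(-3)=-12, h_bb(-1)=12.
Saddle points occur where the two diagonal entries have opposite signs: (-2, -1), (-1, -3), (2, -1). Count: 3.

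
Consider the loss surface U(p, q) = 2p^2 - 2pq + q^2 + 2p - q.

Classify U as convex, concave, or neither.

U is quadratic, so its Hessian is the constant matrix H = [[4, -2], [-2, 2]].
det(H) = 4, tr(H) = 6.
det(H) > 0 and tr(H) > 0, so H is positive definite everywhere: convex.

convex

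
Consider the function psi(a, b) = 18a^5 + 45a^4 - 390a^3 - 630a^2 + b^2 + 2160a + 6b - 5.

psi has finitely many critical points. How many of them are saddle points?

2

psi separates as a function of a plus a function of b, so ∇psi=0 decouples.
∂psi/∂a = 90(a - 3)(a - 1)(a + 2)(a + 4) = 0 at a ∈ {-4, -2, 1, 3}; ∂psi/∂b = 2(b + 3) = 0 at b ∈ {-3}.
The Hessian is diagonal: diag(psi_aa, psi_bb). Second derivatives: psi_aa(-4)=-6300, psi_aa(-2)=2700, psi_aa(1)=-2700, psi_aa(3)=6300; psi_bb(-3)=2.
Saddle points occur where the two diagonal entries have opposite signs: (-4, -3), (1, -3). Count: 2.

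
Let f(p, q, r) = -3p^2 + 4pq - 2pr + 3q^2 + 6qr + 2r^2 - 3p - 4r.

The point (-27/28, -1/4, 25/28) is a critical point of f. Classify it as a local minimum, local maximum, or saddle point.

The Hessian is constant: H = [[-6, 4, -2], [4, 6, 6], [-2, 6, 4]].
Leading principal minors: Δ₁ = -6, Δ₂ = -52, Δ₃ = -112.
The minors fit neither the all-positive nor the alternating-sign pattern, so H is indefinite: a saddle point.

saddle point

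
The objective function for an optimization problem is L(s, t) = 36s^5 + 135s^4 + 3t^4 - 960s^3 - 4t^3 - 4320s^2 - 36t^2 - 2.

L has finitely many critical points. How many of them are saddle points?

L separates as a function of s plus a function of t, so ∇L=0 decouples.
∂L/∂s = 180s(s - 4)(s + 3)(s + 4) = 0 at s ∈ {-4, -3, 0, 4}; ∂L/∂t = 12t(t - 3)(t + 2) = 0 at t ∈ {-2, 0, 3}.
The Hessian is diagonal: diag(L_ss, L_tt). Second derivatives: L_ss(-4)=-5760, L_ss(-3)=3780, L_ss(0)=-8640, L_ss(4)=40320; L_tt(-2)=120, L_tt(0)=-72, L_tt(3)=180.
Saddle points occur where the two diagonal entries have opposite signs: (-4, -2), (-4, 3), (-3, 0), (0, -2), (0, 3), (4, 0). Count: 6.

6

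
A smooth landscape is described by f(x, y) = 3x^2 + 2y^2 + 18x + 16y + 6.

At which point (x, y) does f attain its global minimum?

f(x,y) separates as P(x) + Q(y) + 6, so its minimum is min P + min Q + 6.
P'(x) = 6x + 18 vanishes at x ∈ {-3}; Q'(y) = 4y + 16 vanishes at y ∈ {-4}.
Local minima of P (where P''>0): P(-3)=-27. Local minima of Q: Q(-4)=-32.
So the global minimum of f is P(-3) + Q(-4) + 6 = -27 − 32 + 6 = -53, attained at (-3, -4).

(-3, -4)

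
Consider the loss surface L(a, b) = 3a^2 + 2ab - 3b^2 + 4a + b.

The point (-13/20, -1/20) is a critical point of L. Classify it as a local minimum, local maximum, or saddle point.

The Hessian of L is constant: H = [[6, 2], [2, -6]].
det(H) = 6·(-6) − 2² = -40.
Since det(H) < 0, H is indefinite and the critical point is a saddle point.

saddle point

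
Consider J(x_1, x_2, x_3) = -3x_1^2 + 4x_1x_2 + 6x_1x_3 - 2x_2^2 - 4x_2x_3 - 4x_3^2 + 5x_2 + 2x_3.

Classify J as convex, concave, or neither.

J is quadratic, so its Hessian is the constant matrix H = [[-6, 4, 6], [4, -4, -4], [6, -4, -8]].
Leading principal minors: -6, 8, -16.
Signs alternate −, +, − ⇒ H ≺ 0 ⇒ concave.

concave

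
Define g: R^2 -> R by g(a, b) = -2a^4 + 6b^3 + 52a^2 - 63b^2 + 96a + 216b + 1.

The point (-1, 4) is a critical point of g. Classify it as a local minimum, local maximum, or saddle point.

local minimum

The mixed partial ∂²g/∂a∂b is 0, so the Hessian at any point is diag(g_aa, g_bb) = diag(8(-3a^2 + 13), 18(2b - 7)).
At (-1, 4): H = diag(80, 18).
Both eigenvalues are positive, so H is positive definite: a local minimum.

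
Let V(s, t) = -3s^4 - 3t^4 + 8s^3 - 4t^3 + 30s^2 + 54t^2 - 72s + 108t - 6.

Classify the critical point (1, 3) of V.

saddle point

The mixed partial ∂²V/∂s∂t is 0, so the Hessian at any point is diag(V_ss, V_tt) = diag(12(-3s^2 + 4s + 5), 12(-3t^2 - 2t + 9)).
At (1, 3): H = diag(72, -288).
The eigenvalues have opposite signs, so H is indefinite: a saddle point.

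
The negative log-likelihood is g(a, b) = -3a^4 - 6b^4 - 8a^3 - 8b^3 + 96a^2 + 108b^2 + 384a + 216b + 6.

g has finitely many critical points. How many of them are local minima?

g separates as a function of a plus a function of b, so ∇g=0 decouples.
∂g/∂a = -12(a - 4)(a + 2)(a + 4) = 0 at a ∈ {-4, -2, 4}; ∂g/∂b = -24(b - 3)(b + 1)(b + 3) = 0 at b ∈ {-3, -1, 3}.
The Hessian is diagonal: diag(g_aa, g_bb). Second derivatives: g_aa(-4)=-192, g_aa(-2)=144, g_aa(4)=-576; g_bb(-3)=-288, g_bb(-1)=192, g_bb(3)=-576.
Local minima occur where both diagonal entries positive: (-2, -1). Count: 1.

1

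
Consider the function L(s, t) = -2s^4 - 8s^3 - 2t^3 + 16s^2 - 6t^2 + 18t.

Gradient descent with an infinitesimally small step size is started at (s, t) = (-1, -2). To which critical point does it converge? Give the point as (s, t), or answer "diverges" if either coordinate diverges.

(0, -3)

L is separable, so gradient descent decouples: s follows -∂L/∂s, t follows -∂L/∂t.
∂L/∂s = -8s(s - 1)(s + 4); at s=-1 this is -48, so s increases.
∂L/∂t = -6(t - 1)(t + 3); at t=-2 this is 18, so t decreases.
s converges to its nearest critical value 0 (a local min of the s-part); t converges to -3. The iterate converges to (0, -3).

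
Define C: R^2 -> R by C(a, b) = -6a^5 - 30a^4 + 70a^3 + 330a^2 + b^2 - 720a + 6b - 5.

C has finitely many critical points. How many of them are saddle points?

2

C separates as a function of a plus a function of b, so ∇C=0 decouples.
∂C/∂a = -30(a - 2)(a - 1)(a + 3)(a + 4) = 0 at a ∈ {-4, -3, 1, 2}; ∂C/∂b = 2(b + 3) = 0 at b ∈ {-3}.
The Hessian is diagonal: diag(C_aa, C_bb). Second derivatives: C_aa(-4)=900, C_aa(-3)=-600, C_aa(1)=600, C_aa(2)=-900; C_bb(-3)=2.
Saddle points occur where the two diagonal entries have opposite signs: (-3, -3), (2, -3). Count: 2.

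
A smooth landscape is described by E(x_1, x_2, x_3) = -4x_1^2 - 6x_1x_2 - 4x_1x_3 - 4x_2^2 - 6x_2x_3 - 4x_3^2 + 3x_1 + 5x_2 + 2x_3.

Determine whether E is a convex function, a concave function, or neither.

E is quadratic, so its Hessian is the constant matrix H = [[-8, -6, -4], [-6, -8, -6], [-4, -6, -8]].
Leading principal minors: -8, 28, -96.
Signs alternate −, +, − ⇒ H ≺ 0 ⇒ concave.

concave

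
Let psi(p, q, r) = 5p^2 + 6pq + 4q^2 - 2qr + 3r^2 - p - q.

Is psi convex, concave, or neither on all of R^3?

convex

psi is quadratic, so its Hessian is the constant matrix H = [[10, 6, 0], [6, 8, -2], [0, -2, 6]].
Leading principal minors: 10, 44, 224.
All positive ⇒ H ≻ 0 ⇒ convex.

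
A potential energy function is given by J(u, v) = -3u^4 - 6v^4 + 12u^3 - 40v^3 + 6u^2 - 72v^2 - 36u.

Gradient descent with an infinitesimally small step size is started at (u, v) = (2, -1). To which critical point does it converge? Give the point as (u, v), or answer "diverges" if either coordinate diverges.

J is separable, so gradient descent decouples: u follows -∂J/∂u, v follows -∂J/∂v.
∂J/∂u = -12(u - 3)(u - 1)(u + 1); at u=2 this is 36, so u decreases.
∂J/∂v = -24v(v + 2)(v + 3); at v=-1 this is 48, so v decreases.
u converges to its nearest critical value 1 (a local min of the u-part); v converges to -2. The iterate converges to (1, -2).

(1, -2)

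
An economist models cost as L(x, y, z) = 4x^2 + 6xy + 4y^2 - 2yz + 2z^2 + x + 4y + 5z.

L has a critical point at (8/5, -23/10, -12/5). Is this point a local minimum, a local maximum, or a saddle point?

local minimum

The Hessian is constant: H = [[8, 6, 0], [6, 8, -2], [0, -2, 4]].
Leading principal minors: Δ₁ = 8, Δ₂ = 28, Δ₃ = 80.
All leading minors are positive, so H is positive definite: a local minimum.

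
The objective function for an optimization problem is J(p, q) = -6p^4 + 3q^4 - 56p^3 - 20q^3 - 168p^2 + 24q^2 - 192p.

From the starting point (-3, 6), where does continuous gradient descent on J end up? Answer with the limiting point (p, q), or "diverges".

(-2, 4)

J is separable, so gradient descent decouples: p follows -∂J/∂p, q follows -∂J/∂q.
∂J/∂p = -24(p + 1)(p + 2)(p + 4); at p=-3 this is -48, so p increases.
∂J/∂q = 12q(q - 4)(q - 1); at q=6 this is 720, so q decreases.
p converges to its nearest critical value -2 (a local min of the p-part); q converges to 4. The iterate converges to (-2, 4).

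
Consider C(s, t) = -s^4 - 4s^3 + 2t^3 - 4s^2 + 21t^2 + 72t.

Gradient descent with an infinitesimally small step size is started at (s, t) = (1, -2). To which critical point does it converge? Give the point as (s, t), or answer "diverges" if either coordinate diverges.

diverges

C is separable, so gradient descent decouples: s follows -∂C/∂s, t follows -∂C/∂t.
∂C/∂s = -4s(s + 1)(s + 2); at s=1 this is -24, so s increases.
∂C/∂t = 6(t + 3)(t + 4); at t=-2 this is 12, so t decreases.
The s-coordinate has no critical point in that direction and runs off to infinity.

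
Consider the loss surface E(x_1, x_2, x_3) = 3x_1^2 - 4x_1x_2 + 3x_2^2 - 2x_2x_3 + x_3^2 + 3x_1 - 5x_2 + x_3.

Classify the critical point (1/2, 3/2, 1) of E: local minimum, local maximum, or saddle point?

The Hessian is constant: H = [[6, -4, 0], [-4, 6, -2], [0, -2, 2]].
Leading principal minors: Δ₁ = 6, Δ₂ = 20, Δ₃ = 16.
All leading minors are positive, so H is positive definite: a local minimum.

local minimum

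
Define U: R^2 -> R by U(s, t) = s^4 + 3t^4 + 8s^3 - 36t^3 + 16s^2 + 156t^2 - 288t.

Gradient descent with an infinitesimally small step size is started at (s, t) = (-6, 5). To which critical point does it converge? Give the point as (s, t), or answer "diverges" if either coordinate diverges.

(-4, 4)

U is separable, so gradient descent decouples: s follows -∂U/∂s, t follows -∂U/∂t.
∂U/∂s = 4s(s + 2)(s + 4); at s=-6 this is -192, so s increases.
∂U/∂t = 12(t - 4)(t - 3)(t - 2); at t=5 this is 72, so t decreases.
s converges to its nearest critical value -4 (a local min of the s-part); t converges to 4. The iterate converges to (-4, 4).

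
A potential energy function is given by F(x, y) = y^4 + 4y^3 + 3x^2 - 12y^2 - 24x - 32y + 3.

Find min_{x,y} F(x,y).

-109

F(x,y) separates as P(x) + Q(y) + 3, so its minimum is min P + min Q + 3.
P'(x) = 6x - 24 vanishes at x ∈ {4}; Q'(y) = 4(y - 2)(y + 1)(y + 4) vanishes at y ∈ {-4, -1, 2}.
Local minima of P (where P''>0): P(4)=-48. Local minima of Q: Q(-4)=-64, Q(2)=-64.
So the global minimum of F is P(4) + Q(-4) + 3 = -48 − 64 + 3 = -109, attained at (4, -4).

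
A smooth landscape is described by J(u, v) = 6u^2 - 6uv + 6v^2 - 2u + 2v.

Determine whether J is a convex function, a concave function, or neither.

convex

J is quadratic, so its Hessian is the constant matrix H = [[12, -6], [-6, 12]].
det(H) = 108, tr(H) = 24.
det(H) > 0 and tr(H) > 0, so H is positive definite everywhere: convex.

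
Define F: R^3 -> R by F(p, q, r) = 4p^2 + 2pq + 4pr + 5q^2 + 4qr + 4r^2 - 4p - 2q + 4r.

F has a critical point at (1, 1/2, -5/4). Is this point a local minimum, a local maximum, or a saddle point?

local minimum

The Hessian is constant: H = [[8, 2, 4], [2, 10, 4], [4, 4, 8]].
Leading principal minors: Δ₁ = 8, Δ₂ = 76, Δ₃ = 384.
All leading minors are positive, so H is positive definite: a local minimum.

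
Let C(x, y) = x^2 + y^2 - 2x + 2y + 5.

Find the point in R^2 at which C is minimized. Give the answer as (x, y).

C(x,y) separates as P(x) + Q(y) + 5, so its minimum is min P + min Q + 5.
P'(x) = 2x - 2 vanishes at x ∈ {1}; Q'(y) = 2y + 2 vanishes at y ∈ {-1}.
Local minima of P (where P''>0): P(1)=-1. Local minima of Q: Q(-1)=-1.
So the global minimum of C is P(1) + Q(-1) + 5 = -1 − 1 + 5 = 3, attained at (1, -1).

(1, -1)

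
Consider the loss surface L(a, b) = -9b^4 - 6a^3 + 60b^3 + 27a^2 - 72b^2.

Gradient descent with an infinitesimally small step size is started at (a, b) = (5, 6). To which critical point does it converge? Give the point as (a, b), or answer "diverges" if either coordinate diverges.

L is separable, so gradient descent decouples: a follows -∂L/∂a, b follows -∂L/∂b.
∂L/∂a = -18a(a - 3); at a=5 this is -180, so a increases.
∂L/∂b = -36b(b - 4)(b - 1); at b=6 this is -2160, so b increases.
The a-coordinate has no critical point in that direction and runs off to infinity.

diverges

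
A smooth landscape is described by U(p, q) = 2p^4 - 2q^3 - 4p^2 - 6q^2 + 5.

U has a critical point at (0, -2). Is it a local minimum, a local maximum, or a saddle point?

saddle point

The mixed partial ∂²U/∂p∂q is 0, so the Hessian at any point is diag(U_pp, U_qq) = diag(8(3p^2 - 1), -12(q + 1)).
At (0, -2): H = diag(-8, 12).
The eigenvalues have opposite signs, so H is indefinite: a saddle point.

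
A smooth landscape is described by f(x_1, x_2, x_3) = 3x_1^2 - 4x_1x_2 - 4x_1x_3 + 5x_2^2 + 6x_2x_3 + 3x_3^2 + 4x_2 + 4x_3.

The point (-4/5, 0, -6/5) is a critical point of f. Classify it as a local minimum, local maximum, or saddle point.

The Hessian is constant: H = [[6, -4, -4], [-4, 10, 6], [-4, 6, 6]].
Leading principal minors: Δ₁ = 6, Δ₂ = 44, Δ₃ = 80.
All leading minors are positive, so H is positive definite: a local minimum.

local minimum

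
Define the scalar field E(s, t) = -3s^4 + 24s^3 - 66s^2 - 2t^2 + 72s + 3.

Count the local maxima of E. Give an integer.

2

E separates as a function of s plus a function of t, so ∇E=0 decouples.
∂E/∂s = -12(s - 3)(s - 2)(s - 1) = 0 at s ∈ {1, 2, 3}; ∂E/∂t = -4t = 0 at t ∈ {0}.
The Hessian is diagonal: diag(E_ss, E_tt). Second derivatives: E_ss(1)=-24, E_ss(2)=12, E_ss(3)=-24; E_tt(0)=-4.
Local maxima occur where both diagonal entries negative: (1, 0), (3, 0). Count: 2.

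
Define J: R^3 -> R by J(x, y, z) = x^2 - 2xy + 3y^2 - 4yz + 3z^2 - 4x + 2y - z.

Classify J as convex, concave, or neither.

convex

J is quadratic, so its Hessian is the constant matrix H = [[2, -2, 0], [-2, 6, -4], [0, -4, 6]].
Leading principal minors: 2, 8, 16.
All positive ⇒ H ≻ 0 ⇒ convex.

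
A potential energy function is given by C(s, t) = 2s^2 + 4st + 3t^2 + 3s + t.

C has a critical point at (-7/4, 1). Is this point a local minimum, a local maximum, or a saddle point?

The Hessian of C is constant: H = [[4, 4], [4, 6]].
det(H) = 4·6 − 4² = 8.
det(H) > 0 and tr(H) = 10 > 0, so H is positive definite and the point is a local minimum.

local minimum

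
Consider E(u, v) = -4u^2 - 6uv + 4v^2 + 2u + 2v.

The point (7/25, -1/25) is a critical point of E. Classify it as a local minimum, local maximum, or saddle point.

saddle point

The Hessian of E is constant: H = [[-8, -6], [-6, 8]].
det(H) = (-8)·8 − (-6)² = -100.
Since det(H) < 0, H is indefinite and the critical point is a saddle point.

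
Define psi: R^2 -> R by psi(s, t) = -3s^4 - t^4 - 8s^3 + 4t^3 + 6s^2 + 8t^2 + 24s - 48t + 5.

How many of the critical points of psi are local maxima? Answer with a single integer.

psi separates as a function of s plus a function of t, so ∇psi=0 decouples.
∂psi/∂s = -12(s - 1)(s + 1)(s + 2) = 0 at s ∈ {-2, -1, 1}; ∂psi/∂t = -4(t - 3)(t - 2)(t + 2) = 0 at t ∈ {-2, 2, 3}.
The Hessian is diagonal: diag(psi_ss, psi_tt). Second derivatives: psi_ss(-2)=-36, psi_ss(-1)=24, psi_ss(1)=-72; psi_tt(-2)=-80, psi_tt(2)=16, psi_tt(3)=-20.
Local maxima occur where both diagonal entries negative: (-2, -2), (-2, 3), (1, -2), (1, 3). Count: 4.

4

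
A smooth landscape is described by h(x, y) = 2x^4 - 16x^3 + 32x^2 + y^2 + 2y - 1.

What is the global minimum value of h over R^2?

-2

h(x,y) separates as P(x) + Q(y) − 1, so its minimum is min P + min Q − 1.
P'(x) = 8x(x - 4)(x - 2) vanishes at x ∈ {0, 2, 4}; Q'(y) = 2y + 2 vanishes at y ∈ {-1}.
Local minima of P (where P''>0): P(0)=0, P(4)=0. Local minima of Q: Q(-1)=-1.
So the global minimum of h is P(0) + Q(-1) − 1 = 0 − 1 − 1 = -2, attained at (0, -1).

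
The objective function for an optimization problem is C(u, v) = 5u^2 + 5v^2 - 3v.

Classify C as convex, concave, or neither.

convex

C is quadratic, so its Hessian is the constant matrix H = [[10, 0], [0, 10]].
det(H) = 100, tr(H) = 20.
det(H) > 0 and tr(H) > 0, so H is positive definite everywhere: convex.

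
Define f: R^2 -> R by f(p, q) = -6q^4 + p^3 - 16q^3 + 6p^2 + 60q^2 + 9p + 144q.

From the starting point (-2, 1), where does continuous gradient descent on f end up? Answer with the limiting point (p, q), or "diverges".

f is separable, so gradient descent decouples: p follows -∂f/∂p, q follows -∂f/∂q.
∂f/∂p = 3(p + 1)(p + 3); at p=-2 this is -3, so p increases.
∂f/∂q = -24(q - 2)(q + 1)(q + 3); at q=1 this is 192, so q decreases.
p converges to its nearest critical value -1 (a local min of the p-part); q converges to -1. The iterate converges to (-1, -1).

(-1, -1)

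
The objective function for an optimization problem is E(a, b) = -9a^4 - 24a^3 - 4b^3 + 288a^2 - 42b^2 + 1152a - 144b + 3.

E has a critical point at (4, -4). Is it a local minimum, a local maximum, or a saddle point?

saddle point

The mixed partial ∂²E/∂a∂b is 0, so the Hessian at any point is diag(E_aa, E_bb) = diag(36(-3a^2 - 4a + 16), -12(2b + 7)).
At (4, -4): H = diag(-1728, 12).
The eigenvalues have opposite signs, so H is indefinite: a saddle point.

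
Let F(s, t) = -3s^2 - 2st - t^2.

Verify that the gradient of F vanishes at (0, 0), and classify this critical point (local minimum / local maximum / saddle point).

∇F = (-6s - 2t, -2s - 2t); substituting (0, 0) gives ∇F = (0, 0), so (0, 0) is indeed a critical point.
The Hessian of F is constant: H = [[-6, -2], [-2, -2]].
det(H) = (-6)·(-2) − (-2)² = 8.
det(H) > 0 and tr(H) = -8 < 0, so H is negative definite and the point is a local maximum.

local maximum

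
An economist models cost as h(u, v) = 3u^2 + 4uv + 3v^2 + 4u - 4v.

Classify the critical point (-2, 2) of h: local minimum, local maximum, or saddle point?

local minimum

The Hessian of h is constant: H = [[6, 4], [4, 6]].
det(H) = 6·6 − 4² = 20.
det(H) > 0 and tr(H) = 12 > 0, so H is positive definite and the point is a local minimum.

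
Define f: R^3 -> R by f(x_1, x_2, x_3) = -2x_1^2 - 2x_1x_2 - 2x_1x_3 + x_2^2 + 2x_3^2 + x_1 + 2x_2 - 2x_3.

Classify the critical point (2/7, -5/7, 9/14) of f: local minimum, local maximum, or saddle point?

The Hessian is constant: H = [[-4, -2, -2], [-2, 2, 0], [-2, 0, 4]].
Leading principal minors: Δ₁ = -4, Δ₂ = -12, Δ₃ = -56.
The minors fit neither the all-positive nor the alternating-sign pattern, so H is indefinite: a saddle point.

saddle point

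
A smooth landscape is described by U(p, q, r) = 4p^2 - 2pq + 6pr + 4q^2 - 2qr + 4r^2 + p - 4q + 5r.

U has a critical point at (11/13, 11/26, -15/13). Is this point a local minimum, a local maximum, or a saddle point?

The Hessian is constant: H = [[8, -2, 6], [-2, 8, -2], [6, -2, 8]].
Leading principal minors: Δ₁ = 8, Δ₂ = 60, Δ₃ = 208.
All leading minors are positive, so H is positive definite: a local minimum.

local minimum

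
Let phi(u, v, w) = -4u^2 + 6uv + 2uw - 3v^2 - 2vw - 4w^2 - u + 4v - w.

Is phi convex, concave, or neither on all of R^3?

phi is quadratic, so its Hessian is the constant matrix H = [[-8, 6, 2], [6, -6, -2], [2, -2, -8]].
Leading principal minors: -8, 12, -88.
Signs alternate −, +, − ⇒ H ≺ 0 ⇒ concave.

concave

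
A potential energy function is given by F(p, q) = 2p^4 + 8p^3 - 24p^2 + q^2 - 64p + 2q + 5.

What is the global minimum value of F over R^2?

-124

F(p,q) separates as A(p) + B(q) + 5, so its minimum is min A + min B + 5.
A'(p) = 8(p - 2)(p + 1)(p + 4) vanishes at p ∈ {-4, -1, 2}; B'(q) = 2q + 2 vanishes at q ∈ {-1}.
Local minima of A (where A''>0): A(-4)=-128, A(2)=-128. Local minima of B: B(-1)=-1.
So the global minimum of F is A(-4) + B(-1) + 5 = -128 − 1 + 5 = -124, attained at (-4, -1).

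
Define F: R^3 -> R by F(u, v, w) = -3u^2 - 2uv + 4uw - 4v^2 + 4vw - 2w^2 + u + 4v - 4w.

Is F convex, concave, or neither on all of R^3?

concave

F is quadratic, so its Hessian is the constant matrix H = [[-6, -2, 4], [-2, -8, 4], [4, 4, -4]].
Leading principal minors: -6, 44, -16.
Signs alternate −, +, − ⇒ H ≺ 0 ⇒ concave.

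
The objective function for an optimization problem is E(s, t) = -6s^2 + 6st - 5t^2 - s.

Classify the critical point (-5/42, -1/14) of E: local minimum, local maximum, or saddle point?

local maximum

The Hessian of E is constant: H = [[-12, 6], [6, -10]].
det(H) = (-12)·(-10) − 6² = 84.
det(H) > 0 and tr(H) = -22 < 0, so H is negative definite and the point is a local maximum.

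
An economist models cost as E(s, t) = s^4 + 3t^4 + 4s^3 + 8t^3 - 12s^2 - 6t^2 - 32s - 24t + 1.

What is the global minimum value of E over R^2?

E(s,t) separates as P(s) + Q(t) + 1, so its minimum is min P + min Q + 1.
P'(s) = 4(s - 2)(s + 1)(s + 4) vanishes at s ∈ {-4, -1, 2}; Q'(t) = 12(t - 1)(t + 1)(t + 2) vanishes at t ∈ {-2, -1, 1}.
Local minima of P (where P''>0): P(-4)=-64, P(2)=-64. Local minima of Q: Q(-2)=8, Q(1)=-19.
So the global minimum of E is P(-4) + Q(1) + 1 = -64 − 19 + 1 = -82, attained at (-4, 1).

-82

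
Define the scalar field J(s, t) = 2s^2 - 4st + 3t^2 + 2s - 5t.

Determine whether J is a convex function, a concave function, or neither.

convex

J is quadratic, so its Hessian is the constant matrix H = [[4, -4], [-4, 6]].
det(H) = 8, tr(H) = 10.
det(H) > 0 and tr(H) > 0, so H is positive definite everywhere: convex.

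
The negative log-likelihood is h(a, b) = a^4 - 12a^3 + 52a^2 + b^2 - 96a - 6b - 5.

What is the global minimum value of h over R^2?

h(a,b) separates as P(a) + Q(b) − 5, so its minimum is min P + min Q − 5.
P'(a) = 4(a - 4)(a - 3)(a - 2) vanishes at a ∈ {2, 3, 4}; Q'(b) = 2b - 6 vanishes at b ∈ {3}.
Local minima of P (where P''>0): P(2)=-64, P(4)=-64. Local minima of Q: Q(3)=-9.
So the global minimum of h is P(2) + Q(3) − 5 = -64 − 9 − 5 = -78, attained at (2, 3).

-78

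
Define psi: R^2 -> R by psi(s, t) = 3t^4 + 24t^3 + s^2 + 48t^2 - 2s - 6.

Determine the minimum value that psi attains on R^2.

psi(s,t) separates as P(s) + Q(t) − 6, so its minimum is min P + min Q − 6.
P'(s) = 2s - 2 vanishes at s ∈ {1}; Q'(t) = 12t(t + 2)(t + 4) vanishes at t ∈ {-4, -2, 0}.
Local minima of P (where P''>0): P(1)=-1. Local minima of Q: Q(-4)=0, Q(0)=0.
So the global minimum of psi is P(1) + Q(-4) − 6 = -1 + 0 − 6 = -7, attained at (1, -4).

-7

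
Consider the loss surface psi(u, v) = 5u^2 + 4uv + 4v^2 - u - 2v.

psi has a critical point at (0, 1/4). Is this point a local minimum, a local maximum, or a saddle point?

The Hessian of psi is constant: H = [[10, 4], [4, 8]].
det(H) = 10·8 − 4² = 64.
det(H) > 0 and tr(H) = 18 > 0, so H is positive definite and the point is a local minimum.

local minimum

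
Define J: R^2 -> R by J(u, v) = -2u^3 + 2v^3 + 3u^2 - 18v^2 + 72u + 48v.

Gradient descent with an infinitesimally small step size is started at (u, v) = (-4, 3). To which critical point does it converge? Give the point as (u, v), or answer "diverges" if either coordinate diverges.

(-3, 4)

J is separable, so gradient descent decouples: u follows -∂J/∂u, v follows -∂J/∂v.
∂J/∂u = -6(u - 4)(u + 3); at u=-4 this is -48, so u increases.
∂J/∂v = 6(v - 4)(v - 2); at v=3 this is -6, so v increases.
u converges to its nearest critical value -3 (a local min of the u-part); v converges to 4. The iterate converges to (-3, 4).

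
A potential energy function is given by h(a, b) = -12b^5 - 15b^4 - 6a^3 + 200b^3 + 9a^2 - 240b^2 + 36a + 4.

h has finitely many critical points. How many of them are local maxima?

2

h separates as a function of a plus a function of b, so ∇h=0 decouples.
∂h/∂a = -18(a - 2)(a + 1) = 0 at a ∈ {-1, 2}; ∂h/∂b = -60b(b - 2)(b - 1)(b + 4) = 0 at b ∈ {-4, 0, 1, 2}.
The Hessian is diagonal: diag(h_aa, h_bb). Second derivatives: h_aa(-1)=54, h_aa(2)=-54; h_bb(-4)=7200, h_bb(0)=-480, h_bb(1)=300, h_bb(2)=-720.
Local maxima occur where both diagonal entries negative: (2, 0), (2, 2). Count: 2.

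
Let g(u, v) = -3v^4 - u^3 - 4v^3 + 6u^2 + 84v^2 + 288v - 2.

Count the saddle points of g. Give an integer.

3

g separates as a function of u plus a function of v, so ∇g=0 decouples.
∂g/∂u = -3u(u - 4) = 0 at u ∈ {0, 4}; ∂g/∂v = -12(v - 4)(v + 2)(v + 3) = 0 at v ∈ {-3, -2, 4}.
The Hessian is diagonal: diag(g_uu, g_vv). Second derivatives: g_uu(0)=12, g_uu(4)=-12; g_vv(-3)=-84, g_vv(-2)=72, g_vv(4)=-504.
Saddle points occur where the two diagonal entries have opposite signs: (0, -3), (0, 4), (4, -2). Count: 3.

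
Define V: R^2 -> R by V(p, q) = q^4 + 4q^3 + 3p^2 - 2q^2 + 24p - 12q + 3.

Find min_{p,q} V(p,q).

V(p,q) separates as A(p) + B(q) + 3, so its minimum is min A + min B + 3.
A'(p) = 6p + 24 vanishes at p ∈ {-4}; B'(q) = 4(q - 1)(q + 1)(q + 3) vanishes at q ∈ {-3, -1, 1}.
Local minima of A (where A''>0): A(-4)=-48. Local minima of B: B(-3)=-9, B(1)=-9.
So the global minimum of V is A(-4) + B(-3) + 3 = -48 − 9 + 3 = -54, attained at (-4, -3).

-54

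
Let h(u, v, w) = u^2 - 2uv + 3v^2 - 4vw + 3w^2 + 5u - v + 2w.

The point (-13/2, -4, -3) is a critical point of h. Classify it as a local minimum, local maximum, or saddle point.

local minimum

The Hessian is constant: H = [[2, -2, 0], [-2, 6, -4], [0, -4, 6]].
Leading principal minors: Δ₁ = 2, Δ₂ = 8, Δ₃ = 16.
All leading minors are positive, so H is positive definite: a local minimum.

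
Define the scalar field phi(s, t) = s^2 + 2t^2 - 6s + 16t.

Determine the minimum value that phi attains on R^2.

phi(s,t) separates as P(s) + Q(t), so its minimum is min P + min Q.
P'(s) = 2s - 6 vanishes at s ∈ {3}; Q'(t) = 4(t + 4) vanishes at t ∈ {-4}.
Local minima of P (where P''>0): P(3)=-9. Local minima of Q: Q(-4)=-32.
So the global minimum of phi is P(3) + Q(-4) = -9 − 32 = -41, attained at (3, -4).

-41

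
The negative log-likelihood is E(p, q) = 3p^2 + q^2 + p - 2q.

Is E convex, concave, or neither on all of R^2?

convex

E is quadratic, so its Hessian is the constant matrix H = [[6, 0], [0, 2]].
det(H) = 12, tr(H) = 8.
det(H) > 0 and tr(H) > 0, so H is positive definite everywhere: convex.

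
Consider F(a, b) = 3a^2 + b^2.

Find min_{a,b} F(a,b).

0

F(a,b) separates as P(a) + Q(b), so its minimum is min P + min Q.
P'(a) = 6a vanishes at a ∈ {0}; Q'(b) = 2b vanishes at b ∈ {0}.
Local minima of P (where P''>0): P(0)=0. Local minima of Q: Q(0)=0.
So the global minimum of F is P(0) + Q(0) = 0 + 0 = 0, attained at (0, 0).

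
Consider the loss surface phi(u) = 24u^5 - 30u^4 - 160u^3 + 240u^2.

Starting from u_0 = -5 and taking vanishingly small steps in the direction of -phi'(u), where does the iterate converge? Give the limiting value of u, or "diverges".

diverges

phi'(u) = 120u(u - 2)(u - 1)(u + 2), so phi'(-5) = 75600.
Gradient descent moves in the -phi' direction, i.e. u is decreasing.
There is no critical point below u=-5, and phi' keeps the same sign, so the iterate runs off to −∞.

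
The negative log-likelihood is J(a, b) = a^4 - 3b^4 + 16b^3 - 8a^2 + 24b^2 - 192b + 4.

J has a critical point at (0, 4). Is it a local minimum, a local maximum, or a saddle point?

local maximum

The mixed partial ∂²J/∂a∂b is 0, so the Hessian at any point is diag(J_aa, J_bb) = diag(4(3a^2 - 4), 12(-3b^2 + 8b + 4)).
At (0, 4): H = diag(-16, -144).
Both eigenvalues are negative, so H is negative definite: a local maximum.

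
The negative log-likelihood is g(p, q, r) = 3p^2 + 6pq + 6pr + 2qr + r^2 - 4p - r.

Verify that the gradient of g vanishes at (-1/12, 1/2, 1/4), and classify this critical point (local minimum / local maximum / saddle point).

saddle point

∇g = (6p + 6q + 6r - 4, 6p + 2r, 6p + 2q + 2r - 1); substituting (-1/12, 1/2, 1/4) gives ∇g = (0, 0, 0), so (-1/12, 1/2, 1/4) is indeed a critical point.
The Hessian is constant: H = [[6, 6, 6], [6, 0, 2], [6, 2, 2]].
Leading principal minors: Δ₁ = 6, Δ₂ = -36, Δ₃ = 48.
The minors fit neither the all-positive nor the alternating-sign pattern, so H is indefinite: a saddle point.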